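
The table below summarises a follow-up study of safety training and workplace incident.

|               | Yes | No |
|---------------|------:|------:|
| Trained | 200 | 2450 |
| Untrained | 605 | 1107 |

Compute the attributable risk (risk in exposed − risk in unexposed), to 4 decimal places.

Cells: a = 200, b = 2450, c = 605, d = 1107.
Risk in exposed = 200/2650 = 0.075472; risk in unexposed = 605/1712 = 0.353388.
Risk difference = 0.075472 − 0.353388 = -0.277916

-0.2779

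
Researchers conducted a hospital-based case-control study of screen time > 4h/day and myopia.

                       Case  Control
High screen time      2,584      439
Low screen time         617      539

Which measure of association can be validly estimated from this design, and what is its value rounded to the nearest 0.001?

5.142

Cells: a = 2584, b = 439, c = 617, d = 539.
This is a hospital-based case-control study: participants were sampled on outcome status, so risks in the source population cannot be estimated directly — relative risk is not valid here. The odds ratio is the appropriate measure.
OR = (a·d)/(b·c) = (2584 × 539) / (439 × 617) = 1392776 / 270863 = 5.14199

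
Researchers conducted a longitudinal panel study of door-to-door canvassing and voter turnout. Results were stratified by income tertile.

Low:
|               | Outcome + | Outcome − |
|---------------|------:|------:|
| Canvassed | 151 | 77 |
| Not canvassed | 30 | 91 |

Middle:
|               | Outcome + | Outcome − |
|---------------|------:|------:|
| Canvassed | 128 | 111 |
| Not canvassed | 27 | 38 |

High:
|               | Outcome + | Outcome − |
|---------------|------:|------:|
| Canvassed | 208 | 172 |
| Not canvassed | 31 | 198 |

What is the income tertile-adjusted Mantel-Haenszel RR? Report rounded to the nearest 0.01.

RR_MH = Σ(aᵢ·n₀ᵢ/nᵢ) / Σ(cᵢ·n₁ᵢ/nᵢ), with n₁ᵢ = aᵢ+bᵢ (exposed), n₀ᵢ = cᵢ+dᵢ (unexposed), nᵢ = n₁ᵢ+n₀ᵢ.
Stratum 1 (Low): n₁ = 228, n₀ = 121, n = 349; a·n₀/n = 151·121/349 = 52.3524; c·n₁/n = 30·228/349 = 19.5989
Stratum 2 (Middle): n₁ = 239, n₀ = 65, n = 304; a·n₀/n = 128·65/304 = 27.3684; c·n₁/n = 27·239/304 = 21.2270
Stratum 3 (High): n₁ = 380, n₀ = 229, n = 609; a·n₀/n = 208·229/609 = 78.2135; c·n₁/n = 31·380/609 = 19.3432
RR_MH = (52.3524 + 27.3684 + 78.2135) / (19.5989 + 21.2270 + 19.3432) = 157.9343 / 60.1690 = 2.62484

2.62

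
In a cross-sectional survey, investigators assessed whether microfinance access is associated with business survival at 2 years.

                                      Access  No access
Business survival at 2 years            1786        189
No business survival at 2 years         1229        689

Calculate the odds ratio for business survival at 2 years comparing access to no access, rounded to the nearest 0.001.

5.298

Reading the table with exposure as columns: a = 1786 (Access, case), b = 1229 (Access, non-case), c = 189 (No access, case), d = 689.
OR = (a·d)/(b·c) = (1786 × 689) / (1229 × 189) = 1230554 / 232281 = 5.29770
The odds of business survival at 2 years are about 5.30 times as high in the access group.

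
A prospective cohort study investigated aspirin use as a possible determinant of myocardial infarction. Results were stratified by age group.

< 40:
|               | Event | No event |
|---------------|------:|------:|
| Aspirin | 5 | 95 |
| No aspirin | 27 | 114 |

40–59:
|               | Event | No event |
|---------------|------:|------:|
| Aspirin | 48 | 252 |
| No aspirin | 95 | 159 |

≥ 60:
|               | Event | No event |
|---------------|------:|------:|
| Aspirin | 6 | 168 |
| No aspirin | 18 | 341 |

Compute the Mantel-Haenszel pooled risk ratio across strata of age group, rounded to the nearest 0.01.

0.42

RR_MH = Σ(aᵢ·n₀ᵢ/nᵢ) / Σ(cᵢ·n₁ᵢ/nᵢ), with n₁ᵢ = aᵢ+bᵢ (exposed), n₀ᵢ = cᵢ+dᵢ (unexposed), nᵢ = n₁ᵢ+n₀ᵢ.
Stratum 1 (< 40): n₁ = 100, n₀ = 141, n = 241; a·n₀/n = 5·141/241 = 2.9253; c·n₁/n = 27·100/241 = 11.2033
Stratum 2 (40–59): n₁ = 300, n₀ = 254, n = 554; a·n₀/n = 48·254/554 = 22.0072; c·n₁/n = 95·300/554 = 51.4440
Stratum 3 (≥ 60): n₁ = 174, n₀ = 359, n = 533; a·n₀/n = 6·359/533 = 4.0413; c·n₁/n = 18·174/533 = 5.8762
RR_MH = (2.9253 + 22.0072 + 4.0413) / (11.2033 + 51.4440 + 5.8762) = 28.9738 / 68.5235 = 0.42283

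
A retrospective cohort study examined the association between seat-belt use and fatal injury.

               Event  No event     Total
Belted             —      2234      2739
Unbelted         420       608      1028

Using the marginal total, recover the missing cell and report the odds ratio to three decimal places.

0.327

The missing cell is in the exposed row: 2739 − 2234 = 505.
So a = 505, b = 2234, c = 420, d = 608.
OR = (a·d)/(b·c) = (505 × 608) / (2234 × 420) = 307040 / 938280 = 0.32724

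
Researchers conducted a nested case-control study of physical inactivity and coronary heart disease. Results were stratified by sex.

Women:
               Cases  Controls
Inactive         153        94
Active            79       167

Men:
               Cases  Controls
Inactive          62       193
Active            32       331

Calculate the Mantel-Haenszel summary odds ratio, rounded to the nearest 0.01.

3.39

OR_MH = Σ(aᵢdᵢ/nᵢ) / Σ(bᵢcᵢ/nᵢ), where nᵢ is the stratum total.
Stratum 1 (Women): n = 493; a·d/n = 153·167/493 = 51.8276; b·c/n = 94·79/493 = 15.0629
Stratum 2 (Men): n = 618; a·d/n = 62·331/618 = 33.2071; b·c/n = 193·32/618 = 9.9935
OR_MH = (51.8276 + 33.2071) / (15.0629 + 9.9935) = 85.0347 / 25.0564 = 3.39373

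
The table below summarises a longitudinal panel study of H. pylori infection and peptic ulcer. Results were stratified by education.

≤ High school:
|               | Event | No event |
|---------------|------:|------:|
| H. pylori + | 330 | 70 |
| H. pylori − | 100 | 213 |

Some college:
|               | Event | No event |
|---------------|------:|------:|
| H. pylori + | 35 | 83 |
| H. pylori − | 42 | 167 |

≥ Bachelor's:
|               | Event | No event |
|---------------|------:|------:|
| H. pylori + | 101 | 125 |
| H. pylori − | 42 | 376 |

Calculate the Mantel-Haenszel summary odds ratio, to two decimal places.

OR_MH = Σ(aᵢdᵢ/nᵢ) / Σ(bᵢcᵢ/nᵢ), where nᵢ is the stratum total.
Stratum 1 (≤ High school): n = 713; a·d/n = 330·213/713 = 98.5835; b·c/n = 70·100/713 = 9.8177
Stratum 2 (Some college): n = 327; a·d/n = 35·167/327 = 17.8746; b·c/n = 83·42/327 = 10.6606
Stratum 3 (≥ Bachelor's): n = 644; a·d/n = 101·376/644 = 58.9689; b·c/n = 125·42/644 = 8.1522
OR_MH = (98.5835 + 17.8746 + 58.9689) / (9.8177 + 10.6606 + 8.1522) = 175.4270 / 28.6304 = 6.12730

6.13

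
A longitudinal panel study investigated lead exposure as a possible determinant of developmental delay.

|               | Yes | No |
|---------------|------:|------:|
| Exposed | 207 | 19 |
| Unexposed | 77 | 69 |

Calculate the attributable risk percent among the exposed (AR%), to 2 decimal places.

42.42

Cells: a = 207, b = 19, c = 77, d = 69.
Risk in exposed = 207/226 = 0.91593; risk in unexposed = 77/146 = 0.52740.
RR = 0.91593/0.52740 = 1.73670
AR% = (RR − 1)/RR × 100 = (1.73670 − 1)/1.73670 × 100 = 42.4194%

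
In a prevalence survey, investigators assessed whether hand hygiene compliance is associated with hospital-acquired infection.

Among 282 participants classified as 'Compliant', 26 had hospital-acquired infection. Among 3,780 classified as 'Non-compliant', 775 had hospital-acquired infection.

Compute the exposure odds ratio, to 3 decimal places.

0.394

From the description: a = 26, b = 256, c = 775, d = 3005.
OR = (a·d)/(b·c) = (26 × 3005) / (256 × 775) = 78130 / 198400 = 0.39380
Exposure is associated with lower odds of hospital-acquired infection (OR = 0.39 < 1).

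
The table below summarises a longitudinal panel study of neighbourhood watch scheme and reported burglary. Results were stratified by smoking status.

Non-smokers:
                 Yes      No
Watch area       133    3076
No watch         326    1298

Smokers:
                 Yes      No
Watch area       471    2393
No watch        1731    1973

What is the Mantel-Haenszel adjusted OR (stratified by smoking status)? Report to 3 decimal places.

OR_MH = Σ(aᵢdᵢ/nᵢ) / Σ(bᵢcᵢ/nᵢ), where nᵢ is the stratum total.
Stratum 1 (Non-smokers): n = 4833; a·d/n = 133·1298/4833 = 35.7198; b·c/n = 3076·326/4833 = 207.4852
Stratum 2 (Smokers): n = 6568; a·d/n = 471·1973/6568 = 141.4864; b·c/n = 2393·1731/6568 = 630.6765
OR_MH = (35.7198 + 141.4864) / (207.4852 + 630.6765) = 177.2063 / 838.1617 = 0.21142

0.211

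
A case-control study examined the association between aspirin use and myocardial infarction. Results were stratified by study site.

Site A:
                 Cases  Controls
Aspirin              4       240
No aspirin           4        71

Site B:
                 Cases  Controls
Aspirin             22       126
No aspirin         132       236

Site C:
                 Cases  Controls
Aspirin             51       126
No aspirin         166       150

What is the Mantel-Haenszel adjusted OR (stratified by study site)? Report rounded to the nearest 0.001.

0.341

OR_MH = Σ(aᵢdᵢ/nᵢ) / Σ(bᵢcᵢ/nᵢ), where nᵢ is the stratum total.
Stratum 1 (Site A): n = 319; a·d/n = 4·71/319 = 0.8903; b·c/n = 240·4/319 = 3.0094
Stratum 2 (Site B): n = 516; a·d/n = 22·236/516 = 10.0620; b·c/n = 126·132/516 = 32.2326
Stratum 3 (Site C): n = 493; a·d/n = 51·150/493 = 15.5172; b·c/n = 126·166/493 = 42.4260
OR_MH = (0.8903 + 10.0620 + 15.5172) / (3.0094 + 32.2326 + 42.4260) = 26.4695 / 77.6679 = 0.34080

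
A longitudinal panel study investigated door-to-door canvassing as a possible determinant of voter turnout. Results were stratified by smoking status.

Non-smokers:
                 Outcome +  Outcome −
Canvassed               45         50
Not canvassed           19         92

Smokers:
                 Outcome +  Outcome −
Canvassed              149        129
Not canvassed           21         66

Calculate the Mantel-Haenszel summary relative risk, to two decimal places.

RR_MH = Σ(aᵢ·n₀ᵢ/nᵢ) / Σ(cᵢ·n₁ᵢ/nᵢ), with n₁ᵢ = aᵢ+bᵢ (exposed), n₀ᵢ = cᵢ+dᵢ (unexposed), nᵢ = n₁ᵢ+n₀ᵢ.
Stratum 1 (Non-smokers): n₁ = 95, n₀ = 111, n = 206; a·n₀/n = 45·111/206 = 24.2476; c·n₁/n = 19·95/206 = 8.7621
Stratum 2 (Smokers): n₁ = 278, n₀ = 87, n = 365; a·n₀/n = 149·87/365 = 35.5151; c·n₁/n = 21·278/365 = 15.9945
RR_MH = (24.2476 + 35.5151) / (8.7621 + 15.9945) = 59.7626 / 24.7567 = 2.41400

2.41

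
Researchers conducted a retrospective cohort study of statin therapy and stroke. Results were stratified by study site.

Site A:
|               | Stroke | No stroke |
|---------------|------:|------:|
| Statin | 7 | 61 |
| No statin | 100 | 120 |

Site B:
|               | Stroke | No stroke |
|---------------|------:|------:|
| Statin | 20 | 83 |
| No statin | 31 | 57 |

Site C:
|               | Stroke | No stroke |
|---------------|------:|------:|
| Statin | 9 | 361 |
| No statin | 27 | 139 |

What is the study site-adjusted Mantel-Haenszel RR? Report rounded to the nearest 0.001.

RR_MH = Σ(aᵢ·n₀ᵢ/nᵢ) / Σ(cᵢ·n₁ᵢ/nᵢ), with n₁ᵢ = aᵢ+bᵢ (exposed), n₀ᵢ = cᵢ+dᵢ (unexposed), nᵢ = n₁ᵢ+n₀ᵢ.
Stratum 1 (Site A): n₁ = 68, n₀ = 220, n = 288; a·n₀/n = 7·220/288 = 5.3472; c·n₁/n = 100·68/288 = 23.6111
Stratum 2 (Site B): n₁ = 103, n₀ = 88, n = 191; a·n₀/n = 20·88/191 = 9.2147; c·n₁/n = 31·103/191 = 16.7173
Stratum 3 (Site C): n₁ = 370, n₀ = 166, n = 536; a·n₀/n = 9·166/536 = 2.7873; c·n₁/n = 27·370/536 = 18.6381
RR_MH = (5.3472 + 9.2147 + 2.7873) / (23.6111 + 16.7173 + 18.6381) = 17.3492 / 58.9664 = 0.29422

0.294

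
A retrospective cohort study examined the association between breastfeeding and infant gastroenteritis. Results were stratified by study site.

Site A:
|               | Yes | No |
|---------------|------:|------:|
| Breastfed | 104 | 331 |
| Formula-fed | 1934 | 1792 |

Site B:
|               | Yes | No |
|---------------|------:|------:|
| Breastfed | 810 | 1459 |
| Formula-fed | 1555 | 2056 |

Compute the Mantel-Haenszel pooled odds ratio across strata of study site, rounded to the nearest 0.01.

0.61

OR_MH = Σ(aᵢdᵢ/nᵢ) / Σ(bᵢcᵢ/nᵢ), where nᵢ is the stratum total.
Stratum 1 (Site A): n = 4161; a·d/n = 104·1792/4161 = 44.7892; b·c/n = 331·1934/4161 = 153.8462
Stratum 2 (Site B): n = 5880; a·d/n = 810·2056/5880 = 283.2245; b·c/n = 1459·1555/5880 = 385.8410
OR_MH = (44.7892 + 283.2245) / (153.8462 + 385.8410) = 328.0137 / 539.6872 = 0.60778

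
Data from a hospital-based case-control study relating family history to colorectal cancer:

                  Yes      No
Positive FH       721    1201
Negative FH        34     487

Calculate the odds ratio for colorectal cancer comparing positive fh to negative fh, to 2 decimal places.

8.60

Cells: a = 721, b = 1201, c = 34, d = 487.
OR = (a·d)/(b·c) = (721 × 487) / (1201 × 34) = 351127 / 40834 = 8.59889
The odds of colorectal cancer are about 8.60 times as high in the positive fh group.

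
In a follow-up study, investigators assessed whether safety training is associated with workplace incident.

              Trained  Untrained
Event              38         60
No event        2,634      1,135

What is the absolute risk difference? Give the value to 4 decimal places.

-0.0360

Reading the table with exposure as columns: a = 38 (Trained, case), b = 2634 (Trained, non-case), c = 60 (Untrained, case), d = 1135.
Risk in exposed = 38/2672 = 0.014222; risk in unexposed = 60/1195 = 0.050209.
Risk difference = 0.014222 − 0.050209 = -0.035988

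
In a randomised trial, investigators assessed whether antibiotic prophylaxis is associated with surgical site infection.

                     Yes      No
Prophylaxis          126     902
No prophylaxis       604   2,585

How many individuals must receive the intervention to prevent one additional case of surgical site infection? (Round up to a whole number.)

15

Risk in treated group = 126/1028 = 0.12257; risk in control = 604/3189 = 0.18940.
Absolute risk reduction = 0.18940 − 0.12257 = 0.06683
NNT = 1 / ARR = 1 / 0.06683 = 14.963 → round up → 15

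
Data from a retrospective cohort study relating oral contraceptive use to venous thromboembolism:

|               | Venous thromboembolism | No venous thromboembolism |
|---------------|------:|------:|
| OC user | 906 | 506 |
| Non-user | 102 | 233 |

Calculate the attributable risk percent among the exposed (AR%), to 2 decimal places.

52.55

Cells: a = 906, b = 506, c = 102, d = 233.
Risk in exposed = 906/1412 = 0.64164; risk in unexposed = 102/335 = 0.30448.
RR = 0.64164/0.30448 = 2.10736
AR% = (RR − 1)/RR × 100 = (2.10736 − 1)/2.10736 × 100 = 52.5472%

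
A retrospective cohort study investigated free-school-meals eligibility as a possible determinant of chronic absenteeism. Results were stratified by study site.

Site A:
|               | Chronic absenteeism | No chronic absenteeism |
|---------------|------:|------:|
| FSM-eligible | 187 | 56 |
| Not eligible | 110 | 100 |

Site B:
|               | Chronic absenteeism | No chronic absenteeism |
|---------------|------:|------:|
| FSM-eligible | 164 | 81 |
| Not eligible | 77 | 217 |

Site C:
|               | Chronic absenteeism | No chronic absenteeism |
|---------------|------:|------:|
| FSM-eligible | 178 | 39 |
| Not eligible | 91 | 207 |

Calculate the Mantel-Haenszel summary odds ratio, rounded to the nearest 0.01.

5.58

OR_MH = Σ(aᵢdᵢ/nᵢ) / Σ(bᵢcᵢ/nᵢ), where nᵢ is the stratum total.
Stratum 1 (Site A): n = 453; a·d/n = 187·100/453 = 41.2804; b·c/n = 56·110/453 = 13.5982
Stratum 2 (Site B): n = 539; a·d/n = 164·217/539 = 66.0260; b·c/n = 81·77/539 = 11.5714
Stratum 3 (Site C): n = 515; a·d/n = 178·207/515 = 71.5456; b·c/n = 39·91/515 = 6.8913
OR_MH = (41.2804 + 66.0260 + 71.5456) / (13.5982 + 11.5714 + 6.8913) = 178.8520 / 32.0609 = 5.57850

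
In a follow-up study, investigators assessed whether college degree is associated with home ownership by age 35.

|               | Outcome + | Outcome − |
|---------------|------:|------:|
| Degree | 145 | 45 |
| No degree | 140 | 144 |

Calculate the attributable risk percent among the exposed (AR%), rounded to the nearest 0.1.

Cells: a = 145, b = 45, c = 140, d = 144.
Risk in exposed = 145/190 = 0.76316; risk in unexposed = 140/284 = 0.49296.
RR = 0.76316/0.49296 = 1.54812
AR% = (RR − 1)/RR × 100 = (1.54812 − 1)/1.54812 × 100 = 35.4055%

35.4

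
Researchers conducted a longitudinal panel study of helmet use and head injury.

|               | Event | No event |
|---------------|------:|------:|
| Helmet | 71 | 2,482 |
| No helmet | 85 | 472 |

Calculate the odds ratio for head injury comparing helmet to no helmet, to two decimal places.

0.16

Cells: a = 71, b = 2482, c = 85, d = 472.
OR = (a·d)/(b·c) = (71 × 472) / (2482 × 85) = 33512 / 210970 = 0.15885
Exposure is associated with lower odds of head injury (OR = 0.16 < 1).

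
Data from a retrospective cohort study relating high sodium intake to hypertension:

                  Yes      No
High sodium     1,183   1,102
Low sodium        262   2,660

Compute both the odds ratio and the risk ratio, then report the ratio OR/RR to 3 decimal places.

1.888

Cells: a = 1183, b = 1102, c = 262, d = 2660.
OR = (1183·2660)/(1102·262) = 3146780/288724 = 10.89892
Risk in exposed = 1183/2285 = 0.51772; risk in unexposed = 262/2922 = 0.08966; RR = 5.77401
OR/RR = 10.89892 / 5.77401 = 1.88758
The outcome is not rare, so the OR lies further from 1 than the RR.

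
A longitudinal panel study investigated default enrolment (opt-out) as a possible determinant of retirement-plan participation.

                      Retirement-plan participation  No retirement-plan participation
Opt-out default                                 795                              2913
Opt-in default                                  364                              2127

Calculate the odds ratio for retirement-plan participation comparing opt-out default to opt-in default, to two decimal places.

Cells: a = 795, b = 2913, c = 364, d = 2127.
OR = (a·d)/(b·c) = (795 × 2127) / (2913 × 364) = 1690965 / 1060332 = 1.59475
The odds of retirement-plan participation are about 1.59 times as high in the opt-out default group.

1.59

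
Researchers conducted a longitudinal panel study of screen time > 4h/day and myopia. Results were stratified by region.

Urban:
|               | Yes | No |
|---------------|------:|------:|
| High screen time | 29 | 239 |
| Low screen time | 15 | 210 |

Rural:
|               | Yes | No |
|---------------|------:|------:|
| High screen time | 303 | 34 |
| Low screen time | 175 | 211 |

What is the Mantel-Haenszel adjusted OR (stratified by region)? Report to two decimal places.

6.50

OR_MH = Σ(aᵢdᵢ/nᵢ) / Σ(bᵢcᵢ/nᵢ), where nᵢ is the stratum total.
Stratum 1 (Urban): n = 493; a·d/n = 29·210/493 = 12.3529; b·c/n = 239·15/493 = 7.2718
Stratum 2 (Rural): n = 723; a·d/n = 303·211/723 = 88.4274; b·c/n = 34·175/723 = 8.2296
OR_MH = (12.3529 + 88.4274) / (7.2718 + 8.2296) = 100.7803 / 15.5014 = 6.50137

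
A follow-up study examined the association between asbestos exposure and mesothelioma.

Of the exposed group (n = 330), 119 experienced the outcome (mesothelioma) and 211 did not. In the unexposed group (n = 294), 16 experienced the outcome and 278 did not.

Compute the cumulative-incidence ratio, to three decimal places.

From the description: a = 119, b = 211, c = 16, d = 278.
Risk in exposed = 119/330 = 0.36061; risk in unexposed = 16/294 = 0.05442.
RR = 0.36061 / 0.05442 = 6.62614
The risk among the exposed is 6.63 times that among the unexposed.

6.626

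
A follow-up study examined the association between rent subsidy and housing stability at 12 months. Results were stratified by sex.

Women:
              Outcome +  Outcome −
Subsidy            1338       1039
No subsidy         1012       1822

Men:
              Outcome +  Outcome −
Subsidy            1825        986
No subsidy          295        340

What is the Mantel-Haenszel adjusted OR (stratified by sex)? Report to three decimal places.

2.264

OR_MH = Σ(aᵢdᵢ/nᵢ) / Σ(bᵢcᵢ/nᵢ), where nᵢ is the stratum total.
Stratum 1 (Women): n = 5211; a·d/n = 1338·1822/5211 = 467.8250; b·c/n = 1039·1012/5211 = 201.7785
Stratum 2 (Men): n = 3446; a·d/n = 1825·340/3446 = 180.0638; b·c/n = 986·295/3446 = 84.4080
OR_MH = (467.8250 + 180.0638) / (201.7785 + 84.4080) = 647.8888 / 286.1866 = 2.26387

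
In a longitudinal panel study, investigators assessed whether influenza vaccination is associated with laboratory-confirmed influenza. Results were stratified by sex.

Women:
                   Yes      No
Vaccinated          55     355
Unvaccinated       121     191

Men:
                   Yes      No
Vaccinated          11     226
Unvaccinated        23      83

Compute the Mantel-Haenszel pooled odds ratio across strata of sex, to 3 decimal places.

OR_MH = Σ(aᵢdᵢ/nᵢ) / Σ(bᵢcᵢ/nᵢ), where nᵢ is the stratum total.
Stratum 1 (Women): n = 722; a·d/n = 55·191/722 = 14.5499; b·c/n = 355·121/722 = 59.4945
Stratum 2 (Men): n = 343; a·d/n = 11·83/343 = 2.6618; b·c/n = 226·23/343 = 15.1545
OR_MH = (14.5499 + 2.6618) / (59.4945 + 15.1545) = 17.2117 / 74.6490 = 0.23057

0.231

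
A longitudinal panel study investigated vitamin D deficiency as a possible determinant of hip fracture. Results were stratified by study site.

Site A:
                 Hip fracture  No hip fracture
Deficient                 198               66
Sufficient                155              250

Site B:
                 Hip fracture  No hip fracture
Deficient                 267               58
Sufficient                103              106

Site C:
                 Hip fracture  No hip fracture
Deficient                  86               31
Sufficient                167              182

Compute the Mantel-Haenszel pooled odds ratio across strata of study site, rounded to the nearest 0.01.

OR_MH = Σ(aᵢdᵢ/nᵢ) / Σ(bᵢcᵢ/nᵢ), where nᵢ is the stratum total.
Stratum 1 (Site A): n = 669; a·d/n = 198·250/669 = 73.9910; b·c/n = 66·155/669 = 15.2915
Stratum 2 (Site B): n = 534; a·d/n = 267·106/534 = 53.0000; b·c/n = 58·103/534 = 11.1873
Stratum 3 (Site C): n = 466; a·d/n = 86·182/466 = 33.5880; b·c/n = 31·167/466 = 11.1094
OR_MH = (73.9910 + 53.0000 + 33.5880) / (15.2915 + 11.1873 + 11.1094) = 160.5790 / 37.5882 = 4.27206

4.27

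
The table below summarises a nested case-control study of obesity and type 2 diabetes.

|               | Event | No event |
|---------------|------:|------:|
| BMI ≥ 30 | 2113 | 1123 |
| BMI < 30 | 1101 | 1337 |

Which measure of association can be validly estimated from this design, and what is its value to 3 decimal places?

2.285

Cells: a = 2113, b = 1123, c = 1101, d = 1337.
This is a nested case-control study: participants were sampled on outcome status, so risks in the source population cannot be estimated directly — relative risk is not valid here. The odds ratio is the appropriate measure.
OR = (a·d)/(b·c) = (2113 × 1337) / (1123 × 1101) = 2825081 / 1236423 = 2.28488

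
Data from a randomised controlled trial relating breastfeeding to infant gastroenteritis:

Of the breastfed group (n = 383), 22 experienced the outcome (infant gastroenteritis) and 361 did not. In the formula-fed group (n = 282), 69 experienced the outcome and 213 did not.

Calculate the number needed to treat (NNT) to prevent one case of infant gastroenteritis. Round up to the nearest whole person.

Risk in treated group = 22/383 = 0.05744; risk in control = 69/282 = 0.24468.
Absolute risk reduction = 0.24468 − 0.05744 = 0.18724
NNT = 1 / ARR = 1 / 0.18724 = 5.341 → round up → 6

6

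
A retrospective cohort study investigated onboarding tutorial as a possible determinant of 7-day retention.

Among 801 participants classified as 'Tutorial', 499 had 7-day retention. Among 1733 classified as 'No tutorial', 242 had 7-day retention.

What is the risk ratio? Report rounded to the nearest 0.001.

From the description: a = 499, b = 302, c = 242, d = 1491.
Risk in exposed = 499/801 = 0.62297; risk in unexposed = 242/1733 = 0.13964.
RR = 0.62297 / 0.13964 = 4.46120
The risk among the exposed is 4.46 times that among the unexposed.

4.461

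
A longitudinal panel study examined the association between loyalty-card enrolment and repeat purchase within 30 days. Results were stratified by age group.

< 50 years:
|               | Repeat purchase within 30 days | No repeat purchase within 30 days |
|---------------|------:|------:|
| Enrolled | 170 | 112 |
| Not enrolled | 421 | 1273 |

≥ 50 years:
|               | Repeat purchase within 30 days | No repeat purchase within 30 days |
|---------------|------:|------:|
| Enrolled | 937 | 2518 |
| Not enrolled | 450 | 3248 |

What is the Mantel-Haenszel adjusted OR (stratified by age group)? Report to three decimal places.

2.935

OR_MH = Σ(aᵢdᵢ/nᵢ) / Σ(bᵢcᵢ/nᵢ), where nᵢ is the stratum total.
Stratum 1 (< 50 years): n = 1976; a·d/n = 170·1273/1976 = 109.5192; b·c/n = 112·421/1976 = 23.8623
Stratum 2 (≥ 50 years): n = 7153; a·d/n = 937·3248/7153 = 425.4685; b·c/n = 2518·450/7153 = 158.4091
OR_MH = (109.5192 + 425.4685) / (23.8623 + 158.4091) = 534.9877 / 182.2714 = 2.93512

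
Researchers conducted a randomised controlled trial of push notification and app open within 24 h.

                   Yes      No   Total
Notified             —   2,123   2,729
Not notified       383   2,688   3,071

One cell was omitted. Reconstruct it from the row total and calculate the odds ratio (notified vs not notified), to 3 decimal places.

The missing cell is in the exposed row: 2729 − 2123 = 606.
So a = 606, b = 2123, c = 383, d = 2688.
OR = (a·d)/(b·c) = (606 × 2688) / (2123 × 383) = 1628928 / 813109 = 2.00333

2.003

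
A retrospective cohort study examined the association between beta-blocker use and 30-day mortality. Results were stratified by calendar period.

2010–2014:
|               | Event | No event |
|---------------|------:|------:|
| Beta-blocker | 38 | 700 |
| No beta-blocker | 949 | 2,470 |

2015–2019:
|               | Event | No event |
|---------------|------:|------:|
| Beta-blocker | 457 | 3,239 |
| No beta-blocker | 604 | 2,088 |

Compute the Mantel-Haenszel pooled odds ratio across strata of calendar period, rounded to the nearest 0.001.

0.369

OR_MH = Σ(aᵢdᵢ/nᵢ) / Σ(bᵢcᵢ/nᵢ), where nᵢ is the stratum total.
Stratum 1 (2010–2014): n = 4157; a·d/n = 38·2470/4157 = 22.5788; b·c/n = 700·949/4157 = 159.8027
Stratum 2 (2015–2019): n = 6388; a·d/n = 457·2088/6388 = 149.3763; b·c/n = 3239·604/6388 = 306.2549
OR_MH = (22.5788 + 149.3763) / (159.8027 + 306.2549) = 171.9551 / 466.0576 = 0.36896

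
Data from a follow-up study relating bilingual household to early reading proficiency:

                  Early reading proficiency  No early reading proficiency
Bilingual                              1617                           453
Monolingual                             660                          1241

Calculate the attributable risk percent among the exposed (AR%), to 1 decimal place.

55.6

Cells: a = 1617, b = 453, c = 660, d = 1241.
Risk in exposed = 1617/2070 = 0.78116; risk in unexposed = 660/1901 = 0.34719.
RR = 0.78116/0.34719 = 2.24998
AR% = (RR − 1)/RR × 100 = (2.24998 − 1)/2.24998 × 100 = 55.5551%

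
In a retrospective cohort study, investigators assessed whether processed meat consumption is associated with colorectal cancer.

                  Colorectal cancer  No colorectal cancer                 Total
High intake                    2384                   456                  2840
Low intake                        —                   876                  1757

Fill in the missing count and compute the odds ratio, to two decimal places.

5.20

The missing cell is in the unexposed row: 1757 − 876 = 881.
So a = 2384, b = 456, c = 881, d = 876.
OR = (a·d)/(b·c) = (2384 × 876) / (456 × 881) = 2088384 / 401736 = 5.19840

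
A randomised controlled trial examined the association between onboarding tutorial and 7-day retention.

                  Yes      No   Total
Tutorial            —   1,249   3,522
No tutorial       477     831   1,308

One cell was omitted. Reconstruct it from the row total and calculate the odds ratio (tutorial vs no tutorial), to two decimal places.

3.17

The missing cell is in the exposed row: 3522 − 1249 = 2273.
So a = 2273, b = 1249, c = 477, d = 831.
OR = (a·d)/(b·c) = (2273 × 831) / (1249 × 477) = 1888863 / 595773 = 3.17044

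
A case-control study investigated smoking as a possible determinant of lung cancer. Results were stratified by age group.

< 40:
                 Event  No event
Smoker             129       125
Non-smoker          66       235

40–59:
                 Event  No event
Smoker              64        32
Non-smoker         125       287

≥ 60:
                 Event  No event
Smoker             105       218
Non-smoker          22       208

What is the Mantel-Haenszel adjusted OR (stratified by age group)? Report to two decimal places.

4.15

OR_MH = Σ(aᵢdᵢ/nᵢ) / Σ(bᵢcᵢ/nᵢ), where nᵢ is the stratum total.
Stratum 1 (< 40): n = 555; a·d/n = 129·235/555 = 54.6216; b·c/n = 125·66/555 = 14.8649
Stratum 2 (40–59): n = 508; a·d/n = 64·287/508 = 36.1575; b·c/n = 32·125/508 = 7.8740
Stratum 3 (≥ 60): n = 553; a·d/n = 105·208/553 = 39.4937; b·c/n = 218·22/553 = 8.6727
OR_MH = (54.6216 + 36.1575 + 39.4937) / (14.8649 + 7.8740 + 8.6727) = 130.2728 / 31.4116 = 4.14729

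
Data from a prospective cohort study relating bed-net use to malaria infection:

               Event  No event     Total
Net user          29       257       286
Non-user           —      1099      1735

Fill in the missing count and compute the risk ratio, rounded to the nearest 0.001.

0.277

The missing cell is in the unexposed row: 1735 − 1099 = 636.
So a = 29, b = 257, c = 636, d = 1099.
RR = [a/(a+b)] / [c/(c+d)] = (29/286) / (636/1735) = 0.10140/0.36657 = 0.27661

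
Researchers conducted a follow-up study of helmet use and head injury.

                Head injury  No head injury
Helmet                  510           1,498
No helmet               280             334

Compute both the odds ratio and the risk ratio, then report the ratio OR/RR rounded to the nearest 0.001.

Cells: a = 510, b = 1498, c = 280, d = 334.
OR = (510·334)/(1498·280) = 170340/419440 = 0.40611
Risk in exposed = 510/2008 = 0.25398; risk in unexposed = 280/614 = 0.45603; RR = 0.55695
OR/RR = 0.40611 / 0.55695 = 0.72917
The outcome is not rare, so the OR lies further from 1 than the RR.

0.729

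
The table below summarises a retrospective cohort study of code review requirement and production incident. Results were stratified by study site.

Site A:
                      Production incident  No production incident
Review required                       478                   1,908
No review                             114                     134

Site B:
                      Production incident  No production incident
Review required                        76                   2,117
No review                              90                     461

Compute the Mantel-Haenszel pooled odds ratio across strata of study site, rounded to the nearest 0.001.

OR_MH = Σ(aᵢdᵢ/nᵢ) / Σ(bᵢcᵢ/nᵢ), where nᵢ is the stratum total.
Stratum 1 (Site A): n = 2634; a·d/n = 478·134/2634 = 24.3174; b·c/n = 1908·114/2634 = 82.5786
Stratum 2 (Site B): n = 2744; a·d/n = 76·461/2744 = 12.7682; b·c/n = 2117·90/2744 = 69.4351
OR_MH = (24.3174 + 12.7682) / (82.5786 + 69.4351) = 37.0856 / 152.0137 = 0.24396

0.244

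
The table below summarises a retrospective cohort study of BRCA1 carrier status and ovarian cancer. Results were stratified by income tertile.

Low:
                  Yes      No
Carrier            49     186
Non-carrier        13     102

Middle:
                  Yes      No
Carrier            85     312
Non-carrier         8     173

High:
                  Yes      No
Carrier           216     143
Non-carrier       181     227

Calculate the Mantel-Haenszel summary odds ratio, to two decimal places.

OR_MH = Σ(aᵢdᵢ/nᵢ) / Σ(bᵢcᵢ/nᵢ), where nᵢ is the stratum total.
Stratum 1 (Low): n = 350; a·d/n = 49·102/350 = 14.2800; b·c/n = 186·13/350 = 6.9086
Stratum 2 (Middle): n = 578; a·d/n = 85·173/578 = 25.4412; b·c/n = 312·8/578 = 4.3183
Stratum 3 (High): n = 767; a·d/n = 216·227/767 = 63.9270; b·c/n = 143·181/767 = 33.7458
OR_MH = (14.2800 + 25.4412 + 63.9270) / (6.9086 + 4.3183 + 33.7458) = 103.6482 / 44.9727 = 2.30469

2.30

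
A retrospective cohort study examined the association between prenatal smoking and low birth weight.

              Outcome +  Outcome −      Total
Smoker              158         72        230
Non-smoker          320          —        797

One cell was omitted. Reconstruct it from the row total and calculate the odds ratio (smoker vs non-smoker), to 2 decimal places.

3.27

The missing cell is in the unexposed row: 797 − 320 = 477.
So a = 158, b = 72, c = 320, d = 477.
OR = (a·d)/(b·c) = (158 × 477) / (72 × 320) = 75366 / 23040 = 3.27109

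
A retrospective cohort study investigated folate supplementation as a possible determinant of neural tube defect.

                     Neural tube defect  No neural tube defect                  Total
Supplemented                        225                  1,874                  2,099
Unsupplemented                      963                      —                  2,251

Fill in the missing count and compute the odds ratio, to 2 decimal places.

The missing cell is in the unexposed row: 2251 − 963 = 1288.
So a = 225, b = 1874, c = 963, d = 1288.
OR = (a·d)/(b·c) = (225 × 1288) / (1874 × 963) = 289800 / 1804662 = 0.16058

0.16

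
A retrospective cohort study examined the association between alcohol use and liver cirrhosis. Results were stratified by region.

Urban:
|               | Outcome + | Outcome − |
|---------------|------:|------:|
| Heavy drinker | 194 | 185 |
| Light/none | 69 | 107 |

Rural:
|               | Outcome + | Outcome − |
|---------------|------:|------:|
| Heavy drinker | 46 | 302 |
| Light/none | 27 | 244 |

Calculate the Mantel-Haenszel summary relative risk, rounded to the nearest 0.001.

RR_MH = Σ(aᵢ·n₀ᵢ/nᵢ) / Σ(cᵢ·n₁ᵢ/nᵢ), with n₁ᵢ = aᵢ+bᵢ (exposed), n₀ᵢ = cᵢ+dᵢ (unexposed), nᵢ = n₁ᵢ+n₀ᵢ.
Stratum 1 (Urban): n₁ = 379, n₀ = 176, n = 555; a·n₀/n = 194·176/555 = 61.5207; c·n₁/n = 69·379/555 = 47.1189
Stratum 2 (Rural): n₁ = 348, n₀ = 271, n = 619; a·n₀/n = 46·271/619 = 20.1389; c·n₁/n = 27·348/619 = 15.1793
RR_MH = (61.5207 + 20.1389) / (47.1189 + 15.1793) = 81.6597 / 62.2982 = 1.31079

1.311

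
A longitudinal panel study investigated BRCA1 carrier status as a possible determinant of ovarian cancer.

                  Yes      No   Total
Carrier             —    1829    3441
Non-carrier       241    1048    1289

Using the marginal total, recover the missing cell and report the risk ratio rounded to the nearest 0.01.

The missing cell is in the exposed row: 3441 − 1829 = 1612.
So a = 1612, b = 1829, c = 241, d = 1048.
RR = [a/(a+b)] / [c/(c+d)] = (1612/3441) / (241/1289) = 0.46847/0.18697 = 2.50563

2.51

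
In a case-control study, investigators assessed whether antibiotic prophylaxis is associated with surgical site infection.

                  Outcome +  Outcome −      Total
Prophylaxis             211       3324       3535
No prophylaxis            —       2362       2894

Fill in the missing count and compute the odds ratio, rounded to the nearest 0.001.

0.282

The missing cell is in the unexposed row: 2894 − 2362 = 532.
So a = 211, b = 3324, c = 532, d = 2362.
OR = (a·d)/(b·c) = (211 × 2362) / (3324 × 532) = 498382 / 1768368 = 0.28183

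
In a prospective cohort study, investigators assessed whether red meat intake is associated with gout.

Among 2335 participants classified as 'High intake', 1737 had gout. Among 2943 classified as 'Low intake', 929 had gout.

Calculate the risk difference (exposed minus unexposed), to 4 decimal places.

From the description: a = 1737, b = 598, c = 929, d = 2014.
Risk in exposed = 1737/2335 = 0.743897; risk in unexposed = 929/2943 = 0.315664.
Risk difference = 0.743897 − 0.315664 = 0.428233

0.4282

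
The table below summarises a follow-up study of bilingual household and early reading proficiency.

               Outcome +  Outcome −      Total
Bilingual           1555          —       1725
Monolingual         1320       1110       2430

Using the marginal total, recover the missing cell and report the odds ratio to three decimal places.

The missing cell is in the exposed row: 1725 − 1555 = 170.
So a = 1555, b = 170, c = 1320, d = 1110.
OR = (a·d)/(b·c) = (1555 × 1110) / (170 × 1320) = 1726050 / 224400 = 7.69184

7.692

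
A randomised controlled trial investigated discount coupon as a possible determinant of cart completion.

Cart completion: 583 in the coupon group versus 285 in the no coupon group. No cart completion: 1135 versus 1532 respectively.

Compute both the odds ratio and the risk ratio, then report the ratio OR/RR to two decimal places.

From the description: a = 583, b = 1135, c = 285, d = 1532.
OR = (583·1532)/(1135·285) = 893156/323475 = 2.76113
Risk in exposed = 583/1718 = 0.33935; risk in unexposed = 285/1817 = 0.15685; RR = 2.16349
OR/RR = 2.76113 / 2.16349 = 1.27624
The outcome is not rare, so the OR lies further from 1 than the RR.

1.28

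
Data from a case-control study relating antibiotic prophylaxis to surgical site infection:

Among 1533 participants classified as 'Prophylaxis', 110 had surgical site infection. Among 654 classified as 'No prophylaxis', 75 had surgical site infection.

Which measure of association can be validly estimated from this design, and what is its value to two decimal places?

From the description: a = 110, b = 1423, c = 75, d = 579.
This is a case-control study: participants were sampled on outcome status, so risks in the source population cannot be estimated directly — relative risk is not valid here. The odds ratio is the appropriate measure.
OR = (a·d)/(b·c) = (110 × 579) / (1423 × 75) = 63690 / 106725 = 0.59677

0.60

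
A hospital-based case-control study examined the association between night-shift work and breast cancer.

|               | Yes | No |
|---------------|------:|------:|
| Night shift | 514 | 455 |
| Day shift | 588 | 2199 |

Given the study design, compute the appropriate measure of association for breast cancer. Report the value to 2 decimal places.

4.22

Cells: a = 514, b = 455, c = 588, d = 2199.
This is a hospital-based case-control study: participants were sampled on outcome status, so risks in the source population cannot be estimated directly — relative risk is not valid here. The odds ratio is the appropriate measure.
OR = (a·d)/(b·c) = (514 × 2199) / (455 × 588) = 1130286 / 267540 = 4.22474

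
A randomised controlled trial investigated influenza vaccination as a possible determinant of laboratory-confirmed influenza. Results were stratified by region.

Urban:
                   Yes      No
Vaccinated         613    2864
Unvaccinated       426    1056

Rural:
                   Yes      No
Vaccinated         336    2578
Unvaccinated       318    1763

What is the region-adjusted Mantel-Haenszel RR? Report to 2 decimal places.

0.67

RR_MH = Σ(aᵢ·n₀ᵢ/nᵢ) / Σ(cᵢ·n₁ᵢ/nᵢ), with n₁ᵢ = aᵢ+bᵢ (exposed), n₀ᵢ = cᵢ+dᵢ (unexposed), nᵢ = n₁ᵢ+n₀ᵢ.
Stratum 1 (Urban): n₁ = 3477, n₀ = 1482, n = 4959; a·n₀/n = 613·1482/4959 = 183.1954; c·n₁/n = 426·3477/4959 = 298.6897
Stratum 2 (Rural): n₁ = 2914, n₀ = 2081, n = 4995; a·n₀/n = 336·2081/4995 = 139.9832; c·n₁/n = 318·2914/4995 = 185.5159
RR_MH = (183.1954 + 139.9832) / (298.6897 + 185.5159) = 323.1786 / 484.2056 = 0.66744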